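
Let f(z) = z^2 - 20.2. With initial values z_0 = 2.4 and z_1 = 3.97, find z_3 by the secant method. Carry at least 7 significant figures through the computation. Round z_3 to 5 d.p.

4.48397

f(z_0) = -14.440000, f(z_1) = -4.439100
z_2 = 3.970000 - (-4.439100)·(3.970000 - 2.400000)/(-4.439100 - (-14.440000)) = 4.666876; f(z_2) = 1.579731
z_3 = 4.666876 - (1.579731)·(4.666876 - 3.970000)/(1.579731 - (-4.439100)) = 4.483971; f(z_3) = -0.094008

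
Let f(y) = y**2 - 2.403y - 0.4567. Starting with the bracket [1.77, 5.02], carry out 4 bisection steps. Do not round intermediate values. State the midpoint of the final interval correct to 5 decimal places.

2.48094

f(1.770000) = -1.577110, f(5.020000) = 12.680640 (opposite signs)
step 1: m = 3.395000, f(m) = 2.911140 > 0 → root in [1.770000, 3.395000]
step 2: m = 2.582500, f(m) = 0.006859 > 0 → root in [1.770000, 2.582500]
step 3: m = 2.176250, f(m) = -0.950165 < 0 → root in [2.176250, 2.582500]
step 4: m = 2.379375, f(m) = -0.512913 < 0 → root in [2.379375, 2.582500]
Midpoint of [2.379375, 2.582500] = 2.480937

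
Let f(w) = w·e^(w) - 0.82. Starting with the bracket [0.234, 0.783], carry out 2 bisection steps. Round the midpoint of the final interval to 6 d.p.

0.439875

f(0.234000) = -0.524307, f(0.783000) = 0.893225 (opposite signs)
step 1: m = 0.508500, f(m) = 0.025531 > 0 → root in [0.234000, 0.508500]
step 2: m = 0.371250, f(m) = -0.281856 < 0 → root in [0.371250, 0.508500]
Midpoint of [0.371250, 0.508500] = 0.439875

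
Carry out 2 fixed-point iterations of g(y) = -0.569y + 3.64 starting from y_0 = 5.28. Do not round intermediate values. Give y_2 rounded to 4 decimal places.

3.2783

y_1 = g(5.280000) = 0.635680
y_2 = g(0.635680) = 3.278298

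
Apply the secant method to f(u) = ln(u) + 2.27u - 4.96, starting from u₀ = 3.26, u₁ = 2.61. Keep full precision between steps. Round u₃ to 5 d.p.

1.90267

f(u_0) = 3.621927, f(u_1) = 1.924050
u_2 = 2.610000 - (1.924050)·(2.610000 - 3.260000)/(1.924050 - (3.621927)) = 1.873414; f(u_2) = -0.079588
u_3 = 1.873414 - (-0.079588)·(1.873414 - 2.610000)/(-0.079588 - (1.924050)) = 1.902672; f(u_3) = 0.002326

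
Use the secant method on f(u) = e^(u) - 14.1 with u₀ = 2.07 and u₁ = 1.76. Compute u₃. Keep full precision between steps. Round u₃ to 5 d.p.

Secant update: u_(k+1) = u_k − f(u_k)·(u_k − u_(k-1))/(f(u_k) − f(u_(k-1))).
f(u_0) = -6.175177, f(u_1) = -8.287563
u_2 = 1.760000 - (-8.287563)·(1.760000 - 2.070000)/(-8.287563 - (-6.175177)) = 2.976229; f(u_2) = 5.513710
u_3 = 2.976229 - (5.513710)·(2.976229 - 1.760000)/(5.513710 - (-8.287563)) = 2.490336; f(u_3) = -2.034665

2.49034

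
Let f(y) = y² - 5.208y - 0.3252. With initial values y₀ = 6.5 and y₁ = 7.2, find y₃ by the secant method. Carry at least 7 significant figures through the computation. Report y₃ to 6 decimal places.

5.341291

Secant update: y_(k+1) = y_k − f(y_k)·(y_k − y_(k-1))/(f(y_k) − f(y_(k-1))).
f(y_0) = 8.072800, f(y_1) = 14.017200
y_2 = 7.200000 - (14.017200)·(7.200000 - 6.500000)/(14.017200 - (8.072800)) = 5.549364; f(y_2) = 1.569154
y_3 = 5.549364 - (1.569154)·(5.549364 - 7.200000)/(1.569154 - (14.017200)) = 5.341291; f(y_3) = 0.386747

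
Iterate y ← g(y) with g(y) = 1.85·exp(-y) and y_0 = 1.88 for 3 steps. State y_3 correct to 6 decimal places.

y_1 = g(1.880000) = 0.282292
y_2 = g(0.282292) = 1.394999
y_3 = g(1.394999) = 0.458491

0.458491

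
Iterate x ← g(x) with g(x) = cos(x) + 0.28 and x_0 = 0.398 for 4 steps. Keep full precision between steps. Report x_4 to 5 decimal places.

0.74982

x_1 = g(0.398000) = 1.201838
x_2 = g(1.201838) = 0.640644
x_3 = g(0.640644) = 1.081711
x_4 = g(1.081711) = 0.749819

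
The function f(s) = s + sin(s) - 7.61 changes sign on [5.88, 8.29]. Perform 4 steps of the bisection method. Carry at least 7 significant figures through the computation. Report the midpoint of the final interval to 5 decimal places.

f(5.880000) = -2.122350, f(8.290000) = 1.586440 (opposite signs)
step 1: m = 7.085000, f(m) = 0.193619 > 0 → root in [5.880000, 7.085000]
step 2: m = 6.482500, f(m) = -0.929502 < 0 → root in [6.482500, 7.085000]
step 3: m = 6.783750, f(m) = -0.346329 < 0 → root in [6.783750, 7.085000]
step 4: m = 6.934375, f(m) = -0.069492 < 0 → root in [6.934375, 7.085000]
Midpoint of [6.934375, 7.085000] = 7.009687

7.00969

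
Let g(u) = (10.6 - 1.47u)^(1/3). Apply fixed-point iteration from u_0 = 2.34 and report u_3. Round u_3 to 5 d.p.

1.97373

u_1 = g(2.340000) = 1.927414
u_2 = g(1.927414) = 1.980366
u_3 = g(1.980366) = 1.973728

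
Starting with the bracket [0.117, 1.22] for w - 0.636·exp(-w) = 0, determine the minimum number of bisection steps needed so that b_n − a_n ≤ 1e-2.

7

Initial width b − a = 1.22 − 0.117 = 1.103000.
After n steps the width is (b−a)/2^n; need (b−a)/2^n ≤ 1e-2.
So n ≥ log₂(1.103000/1e-2) = log₂(110.3000) ≈ 6.7853.
Hence n = 7.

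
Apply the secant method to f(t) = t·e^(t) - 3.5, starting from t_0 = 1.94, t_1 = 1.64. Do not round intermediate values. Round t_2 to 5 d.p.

f(t_0) = 9.999977, f(t_1) = 4.954478
t_2 = 1.640000 - (4.954478)·(1.640000 - 1.940000)/(4.954478 - (9.999977)) = 1.345412; f(t_2) = 1.666070

1.34541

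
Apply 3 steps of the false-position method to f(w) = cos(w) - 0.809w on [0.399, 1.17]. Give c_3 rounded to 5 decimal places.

0.83208

f(0.399000) = 0.598659, f(1.170000) = -0.556378
step 1: c = 0.798611, f(c) = 0.051626 > 0 → new bracket [0.798611, 1.170000]
step 2: c = 0.830146, f(c) = 0.003180 > 0 → new bracket [0.830146, 1.170000]
step 3: c = 0.832077, f(c) = 0.000191 > 0 → new bracket [0.832077, 1.170000]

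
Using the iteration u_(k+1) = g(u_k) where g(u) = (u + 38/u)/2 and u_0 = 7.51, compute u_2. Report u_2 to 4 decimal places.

u_1 = g(7.510000) = 6.284960
u_2 = g(6.284960) = 6.165570

6.1656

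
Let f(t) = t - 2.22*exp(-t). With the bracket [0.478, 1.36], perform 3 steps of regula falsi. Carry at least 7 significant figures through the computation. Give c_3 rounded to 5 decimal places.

0.90185

False-position update: c = (a·f(b) − b·f(a))/(f(b) − f(a)); replace the endpoint whose sign matches f(c).
f(0.478000) = -0.898449, f(1.360000) = 0.790213
step 1: c = 0.947266, f(c) = 0.086351 > 0 → new bracket [0.478000, 0.947266]
step 2: c = 0.906119, f(c) = 0.009041 > 0 → new bracket [0.478000, 0.906119]
step 3: c = 0.901854, f(c) = 0.000941 > 0 → new bracket [0.478000, 0.901854]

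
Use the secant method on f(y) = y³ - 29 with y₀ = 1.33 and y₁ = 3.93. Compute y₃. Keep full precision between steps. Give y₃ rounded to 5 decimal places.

2.92929

Secant update: y_(k+1) = y_k − f(y_k)·(y_k − y_(k-1))/(f(y_k) − f(y_(k-1))).
f(y_0) = -26.647363, f(y_1) = 31.698457
y_2 = 3.930000 - (31.698457)·(3.930000 - 1.330000)/(31.698457 - (-26.647363)) = 2.517457; f(y_2) = -13.045393
y_3 = 2.517457 - (-13.045393)·(2.517457 - 3.930000)/(-13.045393 - (31.698457)) = 2.929294; f(y_3) = -3.864421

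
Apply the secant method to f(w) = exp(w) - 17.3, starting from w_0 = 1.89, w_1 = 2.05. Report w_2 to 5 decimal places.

f(w_0) = -10.680631, f(w_1) = -9.532099
w_2 = 2.050000 - (-9.532099)·(2.050000 - 1.890000)/(-9.532099 - (-10.680631)) = 3.377900; f(w_2) = 12.009147

3.37790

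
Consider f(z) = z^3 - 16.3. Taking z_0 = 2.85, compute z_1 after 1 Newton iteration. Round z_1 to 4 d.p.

2.5689

Newton update: z ← z − f(z)/f'(z).
f'(z) = 3z^2
z_0 = 2.850000: f = 6.849125, f' = 24.367500 → z_1 = 2.850000 - (6.849125)/(24.367500) = 2.568924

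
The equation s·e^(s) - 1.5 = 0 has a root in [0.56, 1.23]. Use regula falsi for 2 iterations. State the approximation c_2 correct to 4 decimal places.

f(0.560000) = -0.519623, f(1.230000) = 2.708112
step 1: c = 0.667861, f(c) = -0.197629 < 0 → new bracket [0.667861, 1.230000]
step 2: c = 0.706094, f(c) = -0.069409 < 0 → new bracket [0.706094, 1.230000]

0.7061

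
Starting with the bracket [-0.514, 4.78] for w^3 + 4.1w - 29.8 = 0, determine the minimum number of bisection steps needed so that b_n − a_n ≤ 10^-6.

23

Initial width b − a = 4.78 − -0.514 = 5.294000.
After n steps the width is (b−a)/2^n; need (b−a)/2^n ≤ 10^-6.
So n ≥ log₂(5.294000/10^-6) = log₂(5294000.0000) ≈ 22.3359.
Hence n = 23.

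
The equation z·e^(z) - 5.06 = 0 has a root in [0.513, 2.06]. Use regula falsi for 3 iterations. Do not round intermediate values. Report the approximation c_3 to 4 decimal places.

False-position update: c = (a·f(b) − b·f(a))/(f(b) − f(a)); replace the endpoint whose sign matches f(c).
f(0.513000) = -4.203139, f(2.060000) = 11.102698
step 1: c = 0.937822, f(c) = -2.664416 < 0 → new bracket [0.937822, 2.060000]
step 2: c = 1.155003, f(c) = -1.393986 < 0 → new bracket [1.155003, 2.060000]
step 3: c = 1.255954, f(c) = -0.650115 < 0 → new bracket [1.255954, 2.060000]

1.2560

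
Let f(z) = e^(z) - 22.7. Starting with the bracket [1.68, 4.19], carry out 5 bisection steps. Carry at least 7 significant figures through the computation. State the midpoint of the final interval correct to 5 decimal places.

f(1.680000) = -17.334444, f(4.190000) = 43.322791 (opposite signs)
step 1: m = 2.935000, f(m) = -3.878497 < 0 → root in [2.935000, 4.190000]
step 2: m = 3.562500, f(m) = 12.551215 > 0 → root in [2.935000, 3.562500]
step 3: m = 3.248750, f(m) = 3.058122 > 0 → root in [2.935000, 3.248750]
step 4: m = 3.091875, f(m) = -0.681676 < 0 → root in [3.091875, 3.248750]
step 5: m = 3.170313, f(m) = 1.114925 > 0 → root in [3.091875, 3.170313]
Midpoint of [3.091875, 3.170313] = 3.131094

3.13109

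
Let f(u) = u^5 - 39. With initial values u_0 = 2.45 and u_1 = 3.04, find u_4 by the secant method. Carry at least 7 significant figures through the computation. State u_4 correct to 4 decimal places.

2.0995

Secant update: u_(k+1) = u_k − f(u_k)·(u_k − u_(k-1))/(f(u_k) − f(u_(k-1))).
f(u_0) = 49.273515, f(u_1) = 220.637799
u_2 = 3.040000 - (220.637799)·(3.040000 - 2.450000)/(220.637799 - (49.273515)) = 2.280353; f(u_2) = 22.661027
u_3 = 2.280353 - (22.661027)·(2.280353 - 3.040000)/(22.661027 - (220.637799)) = 2.193402; f(u_3) = 11.768118
u_4 = 2.193402 - (11.768118)·(2.193402 - 2.280353)/(11.768118 - (22.661027)) = 2.099464; f(u_4) = 1.788930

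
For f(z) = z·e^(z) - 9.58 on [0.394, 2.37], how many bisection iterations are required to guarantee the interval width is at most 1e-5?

Initial width b − a = 2.37 − 0.394 = 1.976000.
After n steps the width is (b−a)/2^n; need (b−a)/2^n ≤ 1e-5.
So n ≥ log₂(1.976000/1e-5) = log₂(197600.0000) ≈ 17.5922.
Hence n = 18.

18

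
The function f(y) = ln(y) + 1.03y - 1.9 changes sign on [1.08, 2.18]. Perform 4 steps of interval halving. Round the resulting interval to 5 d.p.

f(1.080000) = -0.710639, f(2.180000) = 1.124725 (opposite signs)
step 1: m = 1.630000, f(m) = 0.267480 > 0 → root in [1.080000, 1.630000]
step 2: m = 1.355000, f(m) = -0.200549 < 0 → root in [1.355000, 1.630000]
step 3: m = 1.492500, f(m) = 0.037728 > 0 → root in [1.355000, 1.492500]
step 4: m = 1.423750, f(m) = -0.080243 < 0 → root in [1.423750, 1.492500]

[1.42375, 1.49250]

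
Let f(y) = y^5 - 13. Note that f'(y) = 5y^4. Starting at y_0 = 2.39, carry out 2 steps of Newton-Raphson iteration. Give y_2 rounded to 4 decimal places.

Newton update: y ← y − f(y)/f'(y).
y_0 = 2.390000: f = 64.981127, f' = 163.140432 → y_1 = 2.390000 - (64.981127)/(163.140432) = 1.991686
y_1 = 1.991686: f = 18.340383, f' = 78.678024 → y_2 = 1.991686 - (18.340383)/(78.678024) = 1.758579

1.7586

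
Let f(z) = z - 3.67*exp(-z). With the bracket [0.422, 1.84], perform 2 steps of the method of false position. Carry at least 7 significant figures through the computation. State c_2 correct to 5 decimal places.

1.18278

f(0.422000) = -1.984544, f(1.840000) = 1.257140
step 1: c = 1.290093, f(c) = 0.279943 > 0 → new bracket [0.422000, 1.290093]
step 2: c = 1.182777, f(c) = 0.058190 > 0 → new bracket [0.422000, 1.182777]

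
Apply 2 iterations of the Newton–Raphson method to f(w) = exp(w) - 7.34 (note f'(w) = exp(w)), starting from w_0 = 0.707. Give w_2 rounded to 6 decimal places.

2.590150

w_0 = 0.707000: f = -5.312102, f' = 2.027898 → w_1 = 0.707000 - (-5.312102)/(2.027898) = 3.326511
w_1 = 3.326511: f = 20.501025, f' = 27.841025 → w_2 = 3.326511 - (20.501025)/(27.841025) = 2.590150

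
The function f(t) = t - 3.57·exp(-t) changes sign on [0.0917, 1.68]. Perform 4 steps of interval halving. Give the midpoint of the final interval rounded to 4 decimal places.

1.1340

f(0.091700) = -3.165492, f(1.680000) = 1.014645 (opposite signs)
step 1: m = 0.885850, f(m) = -0.586288 < 0 → root in [0.885850, 1.680000]
step 2: m = 1.282925, f(m) = 0.293231 > 0 → root in [0.885850, 1.282925]
step 3: m = 1.084388, f(m) = -0.122661 < 0 → root in [1.084388, 1.282925]
step 4: m = 1.183656, f(m) = 0.090675 > 0 → root in [1.084388, 1.183656]
Midpoint of [1.084388, 1.183656] = 1.134022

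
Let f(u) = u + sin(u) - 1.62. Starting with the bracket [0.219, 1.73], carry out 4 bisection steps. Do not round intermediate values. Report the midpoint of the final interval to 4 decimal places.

f(0.219000) = -1.183746, f(1.730000) = 1.097354 (opposite signs)
step 1: m = 0.974500, f(m) = 0.181921 > 0 → root in [0.219000, 0.974500]
step 2: m = 0.596750, f(m) = -0.461293 < 0 → root in [0.596750, 0.974500]
step 3: m = 0.785625, f(m) = -0.127108 < 0 → root in [0.785625, 0.974500]
step 4: m = 0.880062, f(m) = 0.030841 > 0 → root in [0.785625, 0.880062]
Midpoint of [0.785625, 0.880062] = 0.832844

0.8328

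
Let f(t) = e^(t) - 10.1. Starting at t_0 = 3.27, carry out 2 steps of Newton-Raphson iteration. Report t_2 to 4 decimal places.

2.3647

f'(t) = e^(t)
t_0 = 3.270000: f = 16.211339, f' = 26.311339 → t_1 = 3.270000 - (16.211339)/(26.311339) = 2.653865
t_1 = 2.653865: f = 4.108849, f' = 14.208849 → t_2 = 2.653865 - (4.108849)/(14.208849) = 2.364690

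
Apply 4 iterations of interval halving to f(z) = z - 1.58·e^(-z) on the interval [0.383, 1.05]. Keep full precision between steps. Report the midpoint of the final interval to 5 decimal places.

f(0.383000) = -0.694264, f(1.050000) = 0.497098 (opposite signs)
step 1: m = 0.716500, f(m) = -0.055265 < 0 → root in [0.716500, 1.050000]
step 2: m = 0.883250, f(m) = 0.230019 > 0 → root in [0.716500, 0.883250]
step 3: m = 0.799875, f(m) = 0.089846 > 0 → root in [0.716500, 0.799875]
step 4: m = 0.758188, f(m) = 0.017934 > 0 → root in [0.716500, 0.758188]
Midpoint of [0.716500, 0.758188] = 0.737344

0.73734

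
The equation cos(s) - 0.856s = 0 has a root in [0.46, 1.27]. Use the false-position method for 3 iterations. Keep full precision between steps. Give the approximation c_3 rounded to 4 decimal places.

f(0.460000) = 0.502292, f(1.270000) = -0.790839
step 1: c = 0.774629, f(c) = 0.051598 > 0 → new bracket [0.774629, 1.270000]
step 2: c = 0.804970, f(c) = 0.004079 > 0 → new bracket [0.804970, 1.270000]
step 3: c = 0.807356, f(c) = 0.000314 > 0 → new bracket [0.807356, 1.270000]

0.8074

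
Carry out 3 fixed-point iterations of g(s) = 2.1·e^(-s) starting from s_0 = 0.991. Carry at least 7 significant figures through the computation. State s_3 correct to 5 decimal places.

0.80158

s_1 = g(0.991000) = 0.779531
s_2 = g(0.779531) = 0.963104
s_3 = g(0.963104) = 0.801583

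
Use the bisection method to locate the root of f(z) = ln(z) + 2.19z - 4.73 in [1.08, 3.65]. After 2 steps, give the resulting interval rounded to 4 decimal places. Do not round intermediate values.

[1.7225, 2.3650]

f(1.080000) = -2.287839, f(3.650000) = 4.558227 (opposite signs)
step 1: m = 2.365000, f(m) = 1.310128 > 0 → root in [1.080000, 2.365000]
step 2: m = 1.722500, f(m) = -0.413948 < 0 → root in [1.722500, 2.365000]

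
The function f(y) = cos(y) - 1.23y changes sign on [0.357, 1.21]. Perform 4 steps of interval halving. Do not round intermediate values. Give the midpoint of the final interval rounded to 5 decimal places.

0.65022

f(0.357000) = 0.497839, f(1.210000) = -1.135281 (opposite signs)
step 1: m = 0.783500, f(m) = -0.255257 < 0 → root in [0.357000, 0.783500]
step 2: m = 0.570250, f(m) = 0.140359 > 0 → root in [0.570250, 0.783500]
step 3: m = 0.676875, f(m) = -0.053022 < 0 → root in [0.570250, 0.676875]
step 4: m = 0.623562, f(m) = 0.044821 > 0 → root in [0.623562, 0.676875]
Midpoint of [0.623562, 0.676875] = 0.650219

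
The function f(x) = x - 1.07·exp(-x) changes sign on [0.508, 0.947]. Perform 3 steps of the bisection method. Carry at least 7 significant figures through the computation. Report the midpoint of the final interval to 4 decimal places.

0.5903

f(0.508000) = -0.135817, f(0.947000) = 0.531944 (opposite signs)
step 1: m = 0.727500, f(m) = 0.210567 > 0 → root in [0.508000, 0.727500]
step 2: m = 0.617750, f(m) = 0.040853 > 0 → root in [0.508000, 0.617750]
step 3: m = 0.562875, f(m) = -0.046564 < 0 → root in [0.562875, 0.617750]
Midpoint of [0.562875, 0.617750] = 0.590313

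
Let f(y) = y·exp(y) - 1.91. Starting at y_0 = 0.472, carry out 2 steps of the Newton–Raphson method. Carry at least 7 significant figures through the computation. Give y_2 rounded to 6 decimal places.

0.843453

Newton update: y ← y − f(y)/f'(y).
f'(y) = (y + 1)·exp(y)
y_0 = 0.472000: f = -1.153291, f' = 2.359907 → y_1 = 0.472000 - (-1.153291)/(2.359907) = 0.960702
y_1 = 0.960702: f = 0.600824, f' = 5.124354 → y_2 = 0.960702 - (0.600824)/(5.124354) = 0.843453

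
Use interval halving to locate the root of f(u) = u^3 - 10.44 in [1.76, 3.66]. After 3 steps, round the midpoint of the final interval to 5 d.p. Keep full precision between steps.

2.11625

f(1.760000) = -4.988224, f(3.660000) = 38.587896 (opposite signs)
step 1: m = 2.710000, f(m) = 9.462511 > 0 → root in [1.760000, 2.710000]
step 2: m = 2.235000, f(m) = 0.724328 > 0 → root in [1.760000, 2.235000]
step 3: m = 1.997500, f(m) = -2.469963 < 0 → root in [1.997500, 2.235000]
Midpoint of [1.997500, 2.235000] = 2.116250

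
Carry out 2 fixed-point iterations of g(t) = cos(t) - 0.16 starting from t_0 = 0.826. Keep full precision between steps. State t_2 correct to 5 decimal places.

t_1 = g(0.826000) = 0.517822
t_2 = g(0.517822) = 0.708899

0.70890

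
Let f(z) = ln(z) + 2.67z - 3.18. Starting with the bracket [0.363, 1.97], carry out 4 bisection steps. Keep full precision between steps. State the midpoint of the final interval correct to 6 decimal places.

f(0.363000) = -3.224142, f(1.970000) = 2.757934 (opposite signs)
step 1: m = 1.166500, f(m) = 0.088563 > 0 → root in [0.363000, 1.166500]
step 2: m = 0.764750, f(m) = -1.406324 < 0 → root in [0.764750, 1.166500]
step 3: m = 0.965625, f(m) = -0.636761 < 0 → root in [0.965625, 1.166500]
step 4: m = 1.066063, f(m) = -0.269641 < 0 → root in [1.066063, 1.166500]
Midpoint of [1.066063, 1.166500] = 1.116281

1.116281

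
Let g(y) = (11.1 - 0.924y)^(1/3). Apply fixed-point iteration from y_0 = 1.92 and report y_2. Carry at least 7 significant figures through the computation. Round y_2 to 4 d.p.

y_1 = g(1.920000) = 2.104896
y_2 = g(2.104896) = 2.091963

2.0920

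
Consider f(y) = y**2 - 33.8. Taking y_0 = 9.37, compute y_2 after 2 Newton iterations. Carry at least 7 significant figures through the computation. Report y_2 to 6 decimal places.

f'(y) = 2y
y_0 = 9.370000: f = 53.996900, f' = 18.740000 → y_1 = 9.370000 - (53.996900)/(18.740000) = 6.488629
y_1 = 6.488629: f = 8.302301, f' = 12.977257 → y_2 = 6.488629 - (8.302301)/(12.977257) = 5.848871

5.848871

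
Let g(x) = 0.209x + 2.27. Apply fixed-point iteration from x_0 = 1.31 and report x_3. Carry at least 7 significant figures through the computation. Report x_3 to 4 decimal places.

x_1 = g(1.310000) = 2.543790
x_2 = g(2.543790) = 2.801652
x_3 = g(2.801652) = 2.855545

2.8555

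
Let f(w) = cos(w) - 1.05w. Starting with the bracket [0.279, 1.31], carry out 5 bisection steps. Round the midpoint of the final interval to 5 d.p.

0.71395

f(0.279000) = 0.668381, f(1.310000) = -1.117650 (opposite signs)
step 1: m = 0.794500, f(m) = -0.133583 < 0 → root in [0.279000, 0.794500]
step 2: m = 0.536750, f(m) = 0.295788 > 0 → root in [0.536750, 0.794500]
step 3: m = 0.665625, f(m) = 0.087625 > 0 → root in [0.665625, 0.794500]
step 4: m = 0.730063, f(m) = -0.021433 < 0 → root in [0.665625, 0.730063]
step 5: m = 0.697844, f(m) = 0.033494 > 0 → root in [0.697844, 0.730063]
Midpoint of [0.697844, 0.730063] = 0.713953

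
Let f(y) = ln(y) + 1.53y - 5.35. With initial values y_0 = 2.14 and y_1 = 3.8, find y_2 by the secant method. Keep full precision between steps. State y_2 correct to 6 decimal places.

f(y_0) = -1.314994, f(y_1) = 1.799001
y_2 = 3.800000 - (1.799001)·(3.800000 - 2.140000)/(1.799001 - (-1.314994)) = 2.840993; f(y_2) = 0.040874

2.840993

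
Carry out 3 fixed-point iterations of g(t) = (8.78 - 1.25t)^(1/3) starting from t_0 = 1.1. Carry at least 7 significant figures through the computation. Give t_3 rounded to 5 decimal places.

1.86300

t_1 = g(1.100000) = 1.949134
t_2 = g(1.949134) = 1.851164
t_3 = g(1.851164) = 1.863000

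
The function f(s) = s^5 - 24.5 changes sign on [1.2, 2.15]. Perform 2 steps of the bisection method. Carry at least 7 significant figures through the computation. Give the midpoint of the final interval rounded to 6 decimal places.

1.793750

f(1.200000) = -22.011680, f(2.150000) = 21.440138 (opposite signs)
step 1: m = 1.675000, f(m) = -11.315185 < 0 → root in [1.675000, 2.150000]
step 2: m = 1.912500, f(m) = 1.086284 > 0 → root in [1.675000, 1.912500]
Midpoint of [1.675000, 1.912500] = 1.793750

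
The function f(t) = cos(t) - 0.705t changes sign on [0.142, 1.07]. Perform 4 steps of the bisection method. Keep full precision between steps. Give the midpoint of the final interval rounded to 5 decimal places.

f(0.142000) = 0.889825, f(1.070000) = -0.274226 (opposite signs)
step 1: m = 0.606000, f(m) = 0.394703 > 0 → root in [0.606000, 1.070000]
step 2: m = 0.838000, f(m) = 0.078161 > 0 → root in [0.838000, 1.070000]
step 3: m = 0.954000, f(m) = -0.094145 < 0 → root in [0.838000, 0.954000]
step 4: m = 0.896000, f(m) = -0.006942 < 0 → root in [0.838000, 0.896000]
Midpoint of [0.838000, 0.896000] = 0.867000

0.86700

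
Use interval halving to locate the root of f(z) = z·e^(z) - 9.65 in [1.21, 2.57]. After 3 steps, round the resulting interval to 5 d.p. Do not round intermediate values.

f(1.210000) = -5.592284, f(2.570000) = 23.929169 (opposite signs)
step 1: m = 1.890000, f(m) = 2.860607 > 0 → root in [1.210000, 1.890000]
step 2: m = 1.550000, f(m) = -2.347221 < 0 → root in [1.550000, 1.890000]
step 3: m = 1.720000, f(m) = -0.044611 < 0 → root in [1.720000, 1.890000]

[1.72000, 1.89000]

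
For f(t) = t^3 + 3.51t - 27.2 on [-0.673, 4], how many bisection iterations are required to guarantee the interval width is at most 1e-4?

16

Initial width b − a = 4 − -0.673 = 4.673000.
After n steps the width is (b−a)/2^n; need (b−a)/2^n ≤ 1e-4.
So n ≥ log₂(4.673000/1e-4) = log₂(46730.0000) ≈ 15.5121.
Hence n = 16.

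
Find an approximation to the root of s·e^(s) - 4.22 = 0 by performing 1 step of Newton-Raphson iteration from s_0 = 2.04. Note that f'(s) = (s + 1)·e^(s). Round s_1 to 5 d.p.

Newton update: s ← s − f(s)/f'(s).
s_0 = 2.040000: f = 11.468843, f' = 23.379452 → s_1 = 2.040000 - (11.468843)/(23.379452) = 1.549448

1.54945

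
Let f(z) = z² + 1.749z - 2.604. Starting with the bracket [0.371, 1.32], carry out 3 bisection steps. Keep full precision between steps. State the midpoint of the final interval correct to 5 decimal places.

0.90481

f(0.371000) = -1.817480, f(1.320000) = 1.447080 (opposite signs)
step 1: m = 0.845500, f(m) = -0.410350 < 0 → root in [0.845500, 1.320000]
step 2: m = 1.082750, f(m) = 0.462077 > 0 → root in [0.845500, 1.082750]
step 3: m = 0.964125, f(m) = 0.011792 > 0 → root in [0.845500, 0.964125]
Midpoint of [0.845500, 0.964125] = 0.904813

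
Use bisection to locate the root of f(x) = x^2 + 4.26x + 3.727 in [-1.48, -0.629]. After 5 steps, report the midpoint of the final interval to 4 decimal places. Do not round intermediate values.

-1.2274

f(-1.480000) = -0.387400, f(-0.629000) = 1.443101 (opposite signs)
step 1: m = -1.054500, f(m) = 0.346800 > 0 → root in [-1.480000, -1.054500]
step 2: m = -1.267250, f(m) = -0.065562 < 0 → root in [-1.267250, -1.054500]
step 3: m = -1.160875, f(m) = 0.129303 > 0 → root in [-1.267250, -1.160875]
step 4: m = -1.214062, f(m) = 0.029042 > 0 → root in [-1.267250, -1.214062]
step 5: m = -1.240656, f(m) = -0.018968 < 0 → root in [-1.240656, -1.214062]
Midpoint of [-1.240656, -1.214062] = -1.227359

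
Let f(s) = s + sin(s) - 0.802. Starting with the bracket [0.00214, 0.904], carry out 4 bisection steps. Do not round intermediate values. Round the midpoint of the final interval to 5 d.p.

0.42489

f(0.002140) = -0.797720, f(0.904000) = 0.887807 (opposite signs)
step 1: m = 0.453070, f(m) = 0.088798 > 0 → root in [0.002140, 0.453070]
step 2: m = 0.227605, f(m) = -0.348750 < 0 → root in [0.227605, 0.453070]
step 3: m = 0.340338, f(m) = -0.127857 < 0 → root in [0.340338, 0.453070]
step 4: m = 0.396704, f(m) = -0.018916 < 0 → root in [0.396704, 0.453070]
Midpoint of [0.396704, 0.453070] = 0.424887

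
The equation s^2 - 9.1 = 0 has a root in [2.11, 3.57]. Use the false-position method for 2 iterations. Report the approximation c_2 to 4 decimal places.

f(2.110000) = -4.647900, f(3.570000) = 3.644900
step 1: c = 2.928292, f(c) = -0.525104 < 0 → new bracket [2.928292, 3.570000]
step 2: c = 3.009099, f(c) = -0.045324 < 0 → new bracket [3.009099, 3.570000]

3.0091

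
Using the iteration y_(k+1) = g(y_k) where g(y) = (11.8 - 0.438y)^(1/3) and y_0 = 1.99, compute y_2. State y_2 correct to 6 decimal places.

2.212329

y_1 = g(1.990000) = 2.219143
y_2 = g(2.219143) = 2.212329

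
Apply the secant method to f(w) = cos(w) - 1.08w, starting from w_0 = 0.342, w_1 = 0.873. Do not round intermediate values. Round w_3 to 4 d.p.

0.7046

f(w_0) = 0.572726, f(w_1) = -0.300309
w_2 = 0.873000 - (-0.300309)·(0.873000 - 0.342000)/(-0.300309 - (0.572726)) = 0.690345; f(w_2) = 0.025454
w_3 = 0.690345 - (0.025454)·(0.690345 - 0.873000)/(0.025454 - (-0.300309)) = 0.704617; f(w_3) = 0.000874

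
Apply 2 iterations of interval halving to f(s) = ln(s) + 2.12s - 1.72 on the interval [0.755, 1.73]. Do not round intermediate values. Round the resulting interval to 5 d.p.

[0.75500, 0.99875]

f(0.755000) = -0.400438, f(1.730000) = 2.495721 (opposite signs)
step 1: m = 1.242500, f(m) = 1.131225 > 0 → root in [0.755000, 1.242500]
step 2: m = 0.998750, f(m) = 0.396099 > 0 → root in [0.755000, 0.998750]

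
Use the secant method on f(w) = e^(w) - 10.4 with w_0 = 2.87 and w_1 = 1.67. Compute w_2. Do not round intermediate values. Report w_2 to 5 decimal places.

2.16537

Secant update: w_(k+1) = w_k − f(w_k)·(w_k − w_(k-1))/(f(w_k) − f(w_(k-1))).
f(w_0) = 7.237018, f(w_1) = -5.087832
w_2 = 1.670000 - (-5.087832)·(1.670000 - 2.870000)/(-5.087832 - (7.237018)) = 2.165373; f(w_2) = -1.682147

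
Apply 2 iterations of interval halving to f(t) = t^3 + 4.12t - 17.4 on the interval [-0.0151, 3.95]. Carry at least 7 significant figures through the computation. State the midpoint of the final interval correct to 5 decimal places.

2.46309

f(-0.015100) = -17.462215, f(3.950000) = 60.503875 (opposite signs)
step 1: m = 1.967450, f(m) = -1.678383 < 0 → root in [1.967450, 3.950000]
step 2: m = 2.958725, f(m) = 20.690784 > 0 → root in [1.967450, 2.958725]
Midpoint of [1.967450, 2.958725] = 2.463088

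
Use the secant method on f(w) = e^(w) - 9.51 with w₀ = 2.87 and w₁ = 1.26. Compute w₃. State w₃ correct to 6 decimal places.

f(w_0) = 8.127018, f(w_1) = -5.984579
w_2 = 1.260000 - (-5.984579)·(1.260000 - 2.870000)/(-5.984579 - (8.127018)) = 1.942784; f(w_2) = -2.531849
w_3 = 1.942784 - (-2.531849)·(1.942784 - 1.260000)/(-2.531849 - (-5.984579)) = 2.443462; f(w_3) = 2.002830

2.443462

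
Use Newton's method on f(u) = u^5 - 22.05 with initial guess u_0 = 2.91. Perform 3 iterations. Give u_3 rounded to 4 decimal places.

f'(u) = 5u^4
u_0 = 2.910000: f = 186.622368, f' = 358.543588 → u_1 = 2.910000 - (186.622368)/(358.543588) = 2.389499
u_1 = 2.389499: f = 55.849395, f' = 163.003628 → u_2 = 2.389499 - (55.849395)/(163.003628) = 2.046872
u_2 = 2.046872: f = 13.879695, f' = 87.767319 → u_3 = 2.046872 - (13.879695)/(87.767319) = 1.888730

1.8887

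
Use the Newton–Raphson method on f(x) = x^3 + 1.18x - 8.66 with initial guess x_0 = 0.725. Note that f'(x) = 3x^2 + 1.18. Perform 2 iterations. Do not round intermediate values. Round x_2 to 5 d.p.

x_0 = 0.725000: f = -7.423422, f' = 2.756875 → x_1 = 0.725000 - (-7.423422)/(2.756875) = 3.417694
x_1 = 3.417694: f = 35.293720, f' = 36.221905 → x_2 = 3.417694 - (35.293720)/(36.221905) = 2.443319

2.44332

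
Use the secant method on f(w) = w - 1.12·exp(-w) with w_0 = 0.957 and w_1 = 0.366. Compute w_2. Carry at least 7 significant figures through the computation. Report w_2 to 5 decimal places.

f(w_0) = 0.526872, f(w_1) = -0.410723
w_2 = 0.366000 - (-0.410723)·(0.366000 - 0.957000)/(-0.410723 - (0.526872)) = 0.624894; f(w_2) = 0.025337

0.62489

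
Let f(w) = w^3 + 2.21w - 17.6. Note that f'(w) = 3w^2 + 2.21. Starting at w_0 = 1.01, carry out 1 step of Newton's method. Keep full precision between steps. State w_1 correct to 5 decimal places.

w_0 = 1.010000: f = -14.337599, f' = 5.270300 → w_1 = 1.010000 - (-14.337599)/(5.270300) = 3.730452

3.73045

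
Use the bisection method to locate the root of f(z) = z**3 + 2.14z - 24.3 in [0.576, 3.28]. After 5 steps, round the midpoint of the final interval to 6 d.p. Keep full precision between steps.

2.646250

f(0.576000) = -22.876257, f(3.280000) = 18.006752 (opposite signs)
step 1: m = 1.928000, f(m) = -13.007349 < 0 → root in [1.928000, 3.280000]
step 2: m = 2.604000, f(m) = -1.070195 < 0 → root in [2.604000, 3.280000]
step 3: m = 2.942000, f(m) = 7.459961 > 0 → root in [2.604000, 2.942000]
step 4: m = 2.773000, f(m) = 2.957284 > 0 → root in [2.604000, 2.773000]
step 5: m = 2.688500, f(m) = 0.885955 > 0 → root in [2.604000, 2.688500]
Midpoint of [2.604000, 2.688500] = 2.646250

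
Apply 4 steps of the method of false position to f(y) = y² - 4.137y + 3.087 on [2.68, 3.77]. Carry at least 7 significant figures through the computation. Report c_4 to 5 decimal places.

3.15875

f(2.680000) = -0.817760, f(3.770000) = 1.703410
step 1: c = 3.033550, f(c) = -0.260372 < 0 → new bracket [3.033550, 3.770000]
step 2: c = 3.131193, f(c) = -0.062375 < 0 → new bracket [3.131193, 3.770000]
step 3: c = 3.153759, f(c) = -0.013906 < 0 → new bracket [3.153759, 3.770000]
step 4: c = 3.158749, f(c) = -0.003050 < 0 → new bracket [3.158749, 3.770000]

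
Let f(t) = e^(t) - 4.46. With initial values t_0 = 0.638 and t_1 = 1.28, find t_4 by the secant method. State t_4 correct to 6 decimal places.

Secant update: t_(k+1) = t_k − f(t_k)·(t_k − t_(k-1))/(f(t_k) − f(t_(k-1))).
f(t_0) = -2.567308, f(t_1) = -0.863360
t_2 = 1.280000 - (-0.863360)·(1.280000 - 0.638000)/(-0.863360 - (-2.567308)) = 1.605290; f(t_2) = 0.519304
t_3 = 1.605290 - (0.519304)·(1.605290 - 1.280000)/(0.519304 - (-0.863360)) = 1.483117; f(t_3) = -0.053340
t_4 = 1.483117 - (-0.053340)·(1.483117 - 1.605290)/(-0.053340 - (0.519304)) = 1.494497; f(t_4) = -0.002906

1.494497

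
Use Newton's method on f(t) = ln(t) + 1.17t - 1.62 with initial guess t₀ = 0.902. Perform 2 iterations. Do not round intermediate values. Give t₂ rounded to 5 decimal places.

1.21678

f'(t) = 1/t + 1.17
t_0 = 0.902000: f = -0.667801, f' = 2.278647 → t_1 = 0.902000 - (-0.667801)/(2.278647) = 1.195069
t_1 = 1.195069: f = -0.043565, f' = 2.006772 → t_2 = 1.195069 - (-0.043565)/(2.006772) = 1.216778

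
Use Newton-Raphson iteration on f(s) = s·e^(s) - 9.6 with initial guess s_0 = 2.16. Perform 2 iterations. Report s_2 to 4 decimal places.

1.7271

Newton update: s ← s − f(s)/f'(s).
f'(s) = (s + 1)·e^(s)
s_0 = 2.160000: f = 9.129657, f' = 27.400795 → s_1 = 2.160000 - (9.129657)/(27.400795) = 1.826810
s_1 = 1.826810: f = 1.751865, f' = 17.565900 → s_2 = 1.826810 - (1.751865)/(17.565900) = 1.727079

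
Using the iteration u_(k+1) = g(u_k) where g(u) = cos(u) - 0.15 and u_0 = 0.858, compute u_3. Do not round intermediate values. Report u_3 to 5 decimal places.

u_1 = g(0.858000) = 0.503952
u_2 = g(0.503952) = 0.725681
u_3 = g(0.725681) = 0.598048

0.59805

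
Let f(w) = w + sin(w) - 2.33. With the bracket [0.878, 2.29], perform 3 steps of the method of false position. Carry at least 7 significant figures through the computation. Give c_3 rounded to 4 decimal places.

1.3592

False-position update: c = (a·f(b) − b·f(a))/(f(b) − f(a)); replace the endpoint whose sign matches f(c).
f(0.878000) = -0.682537, f(2.290000) = 0.712331
step 1: c = 1.568920, f(c) = 0.238918 > 0 → new bracket [0.878000, 1.568920]
step 2: c = 1.389776, f(c) = 0.043436 > 0 → new bracket [0.878000, 1.389776]
step 3: c = 1.359155, f(c) = 0.006843 > 0 → new bracket [0.878000, 1.359155]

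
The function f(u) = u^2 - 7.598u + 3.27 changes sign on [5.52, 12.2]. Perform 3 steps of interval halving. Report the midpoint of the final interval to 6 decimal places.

f(5.520000) = -8.200560, f(12.200000) = 59.414400 (opposite signs)
step 1: m = 8.860000, f(m) = 14.451320 > 0 → root in [5.520000, 8.860000]
step 2: m = 7.190000, f(m) = 0.336480 > 0 → root in [5.520000, 7.190000]
step 3: m = 6.355000, f(m) = -4.629265 < 0 → root in [6.355000, 7.190000]
Midpoint of [6.355000, 7.190000] = 6.772500

6.772500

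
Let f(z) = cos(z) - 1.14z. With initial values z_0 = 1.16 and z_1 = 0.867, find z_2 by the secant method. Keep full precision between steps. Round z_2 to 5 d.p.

f(z_0) = -0.923060, f(z_1) = -0.341263
z_2 = 0.867000 - (-0.341263)·(0.867000 - 1.160000)/(-0.341263 - (-0.923060)) = 0.695136; f(z_2) = -0.024488

0.69514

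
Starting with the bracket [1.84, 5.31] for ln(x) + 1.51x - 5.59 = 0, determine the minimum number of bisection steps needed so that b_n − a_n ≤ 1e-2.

9

Initial width b − a = 5.31 − 1.84 = 3.470000.
After n steps the width is (b−a)/2^n; need (b−a)/2^n ≤ 1e-2.
So n ≥ log₂(3.470000/1e-2) = log₂(347.0000) ≈ 8.4388.
Hence n = 9.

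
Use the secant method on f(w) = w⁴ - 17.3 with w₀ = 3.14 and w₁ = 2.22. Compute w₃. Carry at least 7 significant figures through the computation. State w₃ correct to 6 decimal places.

f(w_0) = 79.911712, f(w_1) = 6.989127
w_2 = 2.220000 - (6.989127)·(2.220000 - 3.140000)/(6.989127 - (79.911712)) = 2.131824; f(w_2) = 3.354071
w_3 = 2.131824 - (3.354071)·(2.131824 - 2.220000)/(3.354071 - (6.989127)) = 2.050465; f(w_3) = 0.377020

2.050465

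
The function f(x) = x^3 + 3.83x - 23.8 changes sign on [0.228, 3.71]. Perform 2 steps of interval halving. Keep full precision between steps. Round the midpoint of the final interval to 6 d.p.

2.404250

f(0.228000) = -22.914908, f(3.710000) = 41.474111 (opposite signs)
step 1: m = 1.969000, f(m) = -8.624994 < 0 → root in [1.969000, 3.710000]
step 2: m = 2.839500, f(m) = 9.969493 > 0 → root in [1.969000, 2.839500]
Midpoint of [1.969000, 2.839500] = 2.404250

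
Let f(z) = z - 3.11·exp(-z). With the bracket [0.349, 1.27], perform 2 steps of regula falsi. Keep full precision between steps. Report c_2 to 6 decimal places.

False-position update: c = (a·f(b) − b·f(a))/(f(b) − f(a)); replace the endpoint whose sign matches f(c).
f(0.349000) = -1.844773, f(1.270000) = 0.396614
step 1: c = 1.107029, f(c) = 0.079051 > 0 → new bracket [0.349000, 1.107029]
step 2: c = 1.075881, f(c) = 0.015380 > 0 → new bracket [0.349000, 1.075881]

1.075881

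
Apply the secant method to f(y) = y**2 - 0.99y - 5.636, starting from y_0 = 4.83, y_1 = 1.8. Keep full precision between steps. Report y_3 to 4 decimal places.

f(y_0) = 12.911200, f(y_1) = -4.178000
y_2 = 1.800000 - (-4.178000)·(1.800000 - 4.830000)/(-4.178000 - (12.911200)) = 2.540780; f(y_2) = -1.695809
y_3 = 2.540780 - (-1.695809)·(2.540780 - 1.800000)/(-1.695809 - (-4.178000)) = 3.046874; f(y_3) = 0.631035

3.0469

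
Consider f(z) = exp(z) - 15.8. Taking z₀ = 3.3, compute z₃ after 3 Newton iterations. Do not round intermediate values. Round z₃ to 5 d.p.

Newton update: z ← z − f(z)/f'(z).
f'(z) = exp(z)
z_0 = 3.300000: f = 11.312639, f' = 27.112639 → z_1 = 3.300000 - (11.312639)/(27.112639) = 2.882754
z_1 = 2.882754: f = 2.063402, f' = 17.863402 → z_2 = 2.882754 - (2.063402)/(17.863402) = 2.767244
z_2 = 2.767244: f = 0.114713, f' = 15.914713 → z_3 = 2.767244 - (0.114713)/(15.914713) = 2.760036

2.76004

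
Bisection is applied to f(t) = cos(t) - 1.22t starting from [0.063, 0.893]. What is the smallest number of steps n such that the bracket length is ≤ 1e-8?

Initial width b − a = 0.893 − 0.063 = 0.830000.
After n steps the width is (b−a)/2^n; need (b−a)/2^n ≤ 1e-8.
So n ≥ log₂(0.830000/1e-8) = log₂(83000000.0000) ≈ 26.3066.
Hence n = 27.

27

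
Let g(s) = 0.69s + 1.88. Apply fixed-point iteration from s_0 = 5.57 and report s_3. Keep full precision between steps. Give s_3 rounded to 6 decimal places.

5.902063

s_1 = g(5.570000) = 5.723300
s_2 = g(5.723300) = 5.829077
s_3 = g(5.829077) = 5.902063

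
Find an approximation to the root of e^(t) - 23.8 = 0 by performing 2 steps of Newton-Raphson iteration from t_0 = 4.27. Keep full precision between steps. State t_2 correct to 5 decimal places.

f'(t) = e^(t)
t_0 = 4.270000: f = 47.721636, f' = 71.521636 → t_1 = 4.270000 - (47.721636)/(71.521636) = 3.602766
t_1 = 3.602766: f = 12.899621, f' = 36.699621 → t_2 = 3.602766 - (12.899621)/(36.699621) = 3.251274

3.25127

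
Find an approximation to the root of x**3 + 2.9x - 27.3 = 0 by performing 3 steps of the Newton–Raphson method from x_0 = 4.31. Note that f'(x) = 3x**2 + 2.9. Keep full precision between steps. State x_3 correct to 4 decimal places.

2.6929

x_0 = 4.310000: f = 65.261991, f' = 58.628300 → x_1 = 4.310000 - (65.261991)/(58.628300) = 3.196852
x_1 = 3.196852: f = 14.642250, f' = 33.559583 → x_2 = 3.196852 - (14.642250)/(33.559583) = 2.760546
x_2 = 2.760546: f = 1.742630, f' = 25.761837 → x_3 = 2.760546 - (1.742630)/(25.761837) = 2.692902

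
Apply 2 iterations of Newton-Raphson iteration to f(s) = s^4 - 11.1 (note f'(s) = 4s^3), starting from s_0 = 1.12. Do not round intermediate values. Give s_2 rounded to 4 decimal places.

2.2358

s_0 = 1.120000: f = -9.526481, f' = 5.619712 → s_1 = 1.120000 - (-9.526481)/(5.619712) = 2.815190
s_1 = 2.815190: f = 51.710313, f' = 89.244860 → s_2 = 2.815190 - (51.710313)/(89.244860) = 2.235770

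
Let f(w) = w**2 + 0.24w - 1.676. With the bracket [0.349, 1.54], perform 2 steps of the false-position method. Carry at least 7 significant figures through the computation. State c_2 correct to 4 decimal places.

f(0.349000) = -1.470439, f(1.540000) = 1.065200
step 1: c = 1.039671, f(c) = -0.345563 < 0 → new bracket [1.039671, 1.540000]
step 2: c = 1.162225, f(c) = -0.046298 < 0 → new bracket [1.162225, 1.540000]

1.1622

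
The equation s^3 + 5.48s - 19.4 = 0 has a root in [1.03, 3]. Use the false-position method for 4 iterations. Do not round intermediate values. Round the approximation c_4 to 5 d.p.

f(1.030000) = -12.662873, f(3.000000) = 24.040000
step 1: c = 1.709670, f(c) = -5.033685 < 0 → new bracket [1.709670, 3.000000]
step 2: c = 1.933072, f(c) = -1.583321 < 0 → new bracket [1.933072, 3.000000]
step 3: c = 1.999000, f(c) = -0.457473 < 0 → new bracket [1.999000, 3.000000]
step 4: c = 2.017693, f(c) = -0.128842 < 0 → new bracket [2.017693, 3.000000]

2.01769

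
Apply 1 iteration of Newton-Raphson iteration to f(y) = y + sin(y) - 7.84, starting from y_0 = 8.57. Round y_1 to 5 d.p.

f'(y) = 1 + cos(y)
y_0 = 8.570000: f = 1.484425, f' = 0.343614 → y_1 = 8.570000 - (1.484425)/(0.343614) = 4.249963

4.24996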